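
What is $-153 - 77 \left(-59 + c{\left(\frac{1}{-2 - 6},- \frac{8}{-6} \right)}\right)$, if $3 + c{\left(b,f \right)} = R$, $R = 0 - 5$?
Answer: $5006$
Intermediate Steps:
$R = -5$ ($R = 0 - 5 = -5$)
$c{\left(b,f \right)} = -8$ ($c{\left(b,f \right)} = -3 - 5 = -8$)
$-153 - 77 \left(-59 + c{\left(\frac{1}{-2 - 6},- \frac{8}{-6} \right)}\right) = -153 - 77 \left(-59 - 8\right) = -153 - -5159 = -153 + 5159 = 5006$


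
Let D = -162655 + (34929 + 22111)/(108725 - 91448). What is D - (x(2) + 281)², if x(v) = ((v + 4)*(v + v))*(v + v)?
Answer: -5265696128/17277 ≈ -3.0478e+5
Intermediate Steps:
x(v) = 4*v²*(4 + v) (x(v) = ((4 + v)*(2*v))*(2*v) = (2*v*(4 + v))*(2*v) = 4*v²*(4 + v))
D = -2810133395/17277 (D = -162655 + 57040/17277 = -2810133395/17277 ≈ -1.6265e+5)
D - (x(2) + 281)² = -2810133395/17277 - (4*2²*(4 + 2) + 281)² = -2810133395/17277 - (4*4*6 + 281)² = -2810133395/17277 - (96 + 281)² = -2810133395/17277 - 1*377² = -2810133395/17277 - 1*142129 = -2810133395/17277 - 142129 = -5265696128/17277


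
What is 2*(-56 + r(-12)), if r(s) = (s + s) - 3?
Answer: -166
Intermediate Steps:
r(s) = -3 + 2*s (r(s) = 2*s - 3 = -3 + 2*s)
2*(-56 + r(-12)) = 2*(-56 + (-3 + 2*(-12))) = 2*(-56 + (-3 - 24)) = 2*(-56 - 27) = 2*(-83) = -166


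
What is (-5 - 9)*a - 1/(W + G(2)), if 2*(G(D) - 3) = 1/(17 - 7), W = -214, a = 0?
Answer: 20/4219 ≈ 0.0047405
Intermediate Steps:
G(D) = 61/20 (G(D) = 3 + 1/(2*(17 - 7)) = 3 + (1/2)/10 = 3 + (1/2)*(1/10) = 3 + 1/20 = 61/20)
(-5 - 9)*a - 1/(W + G(2)) = (-5 - 9)*0 - 1/(-214 + 61/20) = -14*0 - 1/(-4219/20) = 0 - 1*(-20/4219) = 0 + 20/4219 = 20/4219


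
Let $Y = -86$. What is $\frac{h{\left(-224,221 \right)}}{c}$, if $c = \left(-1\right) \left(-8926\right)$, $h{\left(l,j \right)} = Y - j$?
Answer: $- \frac{307}{8926} \approx -0.034394$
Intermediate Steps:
$h{\left(l,j \right)} = -86 - j$
$c = 8926$
$\frac{h{\left(-224,221 \right)}}{c} = \frac{-86 - 221}{8926} = \left(-86 - 221\right) \frac{1}{8926} = \left(-307\right) \frac{1}{8926} = - \frac{307}{8926}$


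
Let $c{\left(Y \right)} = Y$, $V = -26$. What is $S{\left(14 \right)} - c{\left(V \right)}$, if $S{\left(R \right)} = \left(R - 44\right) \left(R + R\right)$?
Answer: $-814$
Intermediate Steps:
$S{\left(R \right)} = 2 R \left(-44 + R\right)$ ($S{\left(R \right)} = \left(-44 + R\right) 2 R = 2 R \left(-44 + R\right)$)
$S{\left(14 \right)} - c{\left(V \right)} = 2 \cdot 14 \left(-44 + 14\right) - -26 = 2 \cdot 14 \left(-30\right) + 26 = -840 + 26 = -814$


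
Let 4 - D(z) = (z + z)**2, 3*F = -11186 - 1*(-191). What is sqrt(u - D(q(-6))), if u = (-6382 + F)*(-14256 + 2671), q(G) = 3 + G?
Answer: sqrt(116394527) ≈ 10789.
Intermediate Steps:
F = -3665 (F = (-11186 - 1*(-191))/3 = (-11186 + 191)/3 = (1/3)*(-10995) = -3665)
D(z) = 4 - 4*z**2 (D(z) = 4 - (z + z)**2 = 4 - (2*z)**2 = 4 - 4*z**2)
u = 116394495 (u = (-6382 - 3665)*(-14256 + 2671) = -10047*(-11585) = 116394495)
sqrt(u - D(q(-6))) = sqrt(116394495 - (4 - 4*(3 - 6)**2)) = sqrt(116394495 - (4 - 4*(-3)**2)) = sqrt(116394495 - (4 - 4*9)) = sqrt(116394495 - (4 - 36)) = sqrt(116394495 - 1*(-32)) = sqrt(116394495 + 32) = sqrt(116394527)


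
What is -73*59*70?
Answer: -301490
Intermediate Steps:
-73*59*70 = -4307*70 = -301490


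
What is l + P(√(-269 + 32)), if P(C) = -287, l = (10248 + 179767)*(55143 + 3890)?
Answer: 11217155208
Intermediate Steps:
l = 11217155495 (l = 190015*59033 = 11217155495)
l + P(√(-269 + 32)) = 11217155495 - 287 = 11217155208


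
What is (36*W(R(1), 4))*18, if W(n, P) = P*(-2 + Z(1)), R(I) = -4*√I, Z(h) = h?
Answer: -2592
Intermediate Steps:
W(n, P) = -P (W(n, P) = P*(-2 + 1) = P*(-1) = -P)
(36*W(R(1), 4))*18 = (36*(-1*4))*18 = (36*(-4))*18 = -144*18 = -2592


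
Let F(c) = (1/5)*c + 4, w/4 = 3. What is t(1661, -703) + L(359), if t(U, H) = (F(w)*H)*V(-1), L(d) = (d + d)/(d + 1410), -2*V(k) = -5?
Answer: -19896994/1769 ≈ -11248.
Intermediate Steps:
w = 12 (w = 4*3 = 12)
V(k) = 5/2 (V(k) = -1/2*(-5) = 5/2)
L(d) = 2*d/(1410 + d) (L(d) = (2*d)/(1410 + d) = 2*d/(1410 + d))
F(c) = 4 + c/5 (F(c) = (1*(1/5))*c + 4 = c/5 + 4 = 4 + c/5)
t(U, H) = 16*H (t(U, H) = ((4 + (1/5)*12)*H)*(5/2) = ((4 + 12/5)*H)*(5/2) = (32*H/5)*(5/2) = 16*H)
t(1661, -703) + L(359) = 16*(-703) + 2*359/(1410 + 359) = -11248 + 2*359/1769 = -11248 + 2*359*(1/1769) = -11248 + 718/1769 = -19896994/1769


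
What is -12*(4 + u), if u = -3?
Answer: -12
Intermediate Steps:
-12*(4 + u) = -12*(4 - 3) = -12*1 = -12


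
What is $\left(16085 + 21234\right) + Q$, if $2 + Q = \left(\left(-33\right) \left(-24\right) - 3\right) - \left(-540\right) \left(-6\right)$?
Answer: $34866$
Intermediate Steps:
$Q = -2453$ ($Q = -2 - \left(-789 - -3240\right) = -2 + \left(\left(792 - 3\right) - 3240\right) = -2 + \left(789 - 3240\right) = -2 - 2451 = -2453$)
$\left(16085 + 21234\right) + Q = \left(16085 + 21234\right) - 2453 = 37319 - 2453 = 34866$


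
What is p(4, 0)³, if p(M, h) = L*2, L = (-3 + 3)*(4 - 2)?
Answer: 0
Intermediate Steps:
L = 0 (L = 0*2 = 0)
p(M, h) = 0 (p(M, h) = 0*2 = 0)
p(4, 0)³ = 0³ = 0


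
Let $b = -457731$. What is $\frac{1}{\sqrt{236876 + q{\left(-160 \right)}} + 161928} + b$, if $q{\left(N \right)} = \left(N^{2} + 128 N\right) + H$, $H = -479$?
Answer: $- \frac{12001906238129649}{26220435667} - \frac{\sqrt{241517}}{26220435667} \approx -4.5773 \cdot 10^{5}$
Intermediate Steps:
$q{\left(N \right)} = -479 + N^{2} + 128 N$ ($q{\left(N \right)} = \left(N^{2} + 128 N\right) - 479 = -479 + N^{2} + 128 N$)
$\frac{1}{\sqrt{236876 + q{\left(-160 \right)}} + 161928} + b = \frac{1}{\sqrt{236876 + \left(-479 + \left(-160\right)^{2} + 128 \left(-160\right)\right)} + 161928} - 457731 = \frac{1}{\sqrt{236876 - -4641} + 161928} - 457731 = \frac{1}{\sqrt{236876 + 4641} + 161928} - 457731 = \frac{1}{\sqrt{241517} + 161928} - 457731 = \frac{1}{161928 + \sqrt{241517}} - 457731 = -457731 + \frac{1}{161928 + \sqrt{241517}}$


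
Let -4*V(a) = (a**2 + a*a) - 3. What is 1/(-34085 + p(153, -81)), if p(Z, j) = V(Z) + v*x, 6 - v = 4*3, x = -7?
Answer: -4/182987 ≈ -2.1859e-5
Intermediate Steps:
V(a) = 3/4 - a**2/2 (V(a) = -((a**2 + a*a) - 3)/4 = -((a**2 + a**2) - 3)/4 = -(2*a**2 - 3)/4 = -(-3 + 2*a**2)/4 = 3/4 - a**2/2)
v = -6 (v = 6 - 4*3 = 6 - 1*12 = 6 - 12 = -6)
p(Z, j) = 171/4 - Z**2/2 (p(Z, j) = (3/4 - Z**2/2) - 6*(-7) = (3/4 - Z**2/2) + 42 = 171/4 - Z**2/2)
1/(-34085 + p(153, -81)) = 1/(-34085 + (171/4 - 1/2*153**2)) = 1/(-34085 + (171/4 - 1/2*23409)) = 1/(-34085 + (171/4 - 23409/2)) = 1/(-34085 - 46647/4) = 1/(-182987/4) = -4/182987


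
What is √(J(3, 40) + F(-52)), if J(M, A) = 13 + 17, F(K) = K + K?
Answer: I*√74 ≈ 8.6023*I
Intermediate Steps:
F(K) = 2*K
J(M, A) = 30
√(J(3, 40) + F(-52)) = √(30 + 2*(-52)) = √(30 - 104) = √(-74) = I*√74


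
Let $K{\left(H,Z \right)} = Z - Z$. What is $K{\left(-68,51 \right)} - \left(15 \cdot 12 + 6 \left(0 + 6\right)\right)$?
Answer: $-216$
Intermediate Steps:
$K{\left(H,Z \right)} = 0$
$K{\left(-68,51 \right)} - \left(15 \cdot 12 + 6 \left(0 + 6\right)\right) = 0 - \left(15 \cdot 12 + 6 \left(0 + 6\right)\right) = 0 - \left(180 + 6 \cdot 6\right) = 0 - \left(180 + 36\right) = 0 - 216 = -216$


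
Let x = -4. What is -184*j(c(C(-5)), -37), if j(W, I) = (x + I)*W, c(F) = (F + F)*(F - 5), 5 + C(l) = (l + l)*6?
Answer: 68650400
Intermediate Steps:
C(l) = -5 + 12*l (C(l) = -5 + (l + l)*6 = -5 + (2*l)*6 = -5 + 12*l)
c(F) = 2*F*(-5 + F) (c(F) = (2*F)*(-5 + F) = 2*F*(-5 + F))
j(W, I) = W*(-4 + I) (j(W, I) = (-4 + I)*W = W*(-4 + I))
-184*j(c(C(-5)), -37) = -184*2*(-5 + 12*(-5))*(-5 + (-5 + 12*(-5)))*(-4 - 37) = -184*2*(-5 - 60)*(-5 + (-5 - 60))*(-41) = -184*2*(-65)*(-5 - 65)*(-41) = -184*2*(-65)*(-70)*(-41) = -1674400*(-41) = -184*(-373100) = 68650400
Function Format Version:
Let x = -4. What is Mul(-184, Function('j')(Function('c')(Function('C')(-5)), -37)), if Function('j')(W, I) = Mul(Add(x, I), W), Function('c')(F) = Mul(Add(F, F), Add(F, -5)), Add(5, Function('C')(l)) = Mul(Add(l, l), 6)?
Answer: 68650400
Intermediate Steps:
Function('C')(l) = Add(-5, Mul(12, l)) (Function('C')(l) = Add(-5, Mul(Add(l, l), 6)) = Add(-5, Mul(Mul(2, l), 6)) = Add(-5, Mul(12, l)))
Function('c')(F) = Mul(2, F, Add(-5, F)) (Function('c')(F) = Mul(Mul(2, F), Add(-5, F)) = Mul(2, F, Add(-5, F)))
Function('j')(W, I) = Mul(W, Add(-4, I)) (Function('j')(W, I) = Mul(Add(-4, I), W) = Mul(W, Add(-4, I)))
Mul(-184, Function('j')(Function('c')(Function('C')(-5)), -37)) = Mul(-184, Mul(Mul(2, Add(-5, Mul(12, -5)), Add(-5, Add(-5, Mul(12, -5)))), Add(-4, -37))) = Mul(-184, Mul(Mul(2, Add(-5, -60), Add(-5, Add(-5, -60))), -41)) = Mul(-184, Mul(Mul(2, -65, Add(-5, -65)), -41)) = Mul(-184, Mul(Mul(2, -65, -70), -41)) = Mul(-184, Mul(9100, -41)) = Mul(-184, -373100) = 68650400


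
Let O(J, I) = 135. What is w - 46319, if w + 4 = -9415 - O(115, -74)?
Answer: -55873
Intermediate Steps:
w = -9554 (w = -4 + (-9415 - 1*135) = -4 + (-9415 - 135) = -4 - 9550 = -9554)
w - 46319 = -9554 - 46319 = -55873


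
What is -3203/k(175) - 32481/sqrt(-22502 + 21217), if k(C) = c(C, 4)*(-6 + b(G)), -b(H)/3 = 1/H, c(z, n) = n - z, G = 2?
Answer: -6406/2565 + 32481*I*sqrt(1285)/1285 ≈ -2.4975 + 906.1*I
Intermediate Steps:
b(H) = -3/H
k(C) = -30 + 15*C/2 (k(C) = (4 - C)*(-6 - 3/2) = (4 - C)*(-15/2) = -30 + 15*C/2)
-3203/k(175) - 32481/sqrt(-22502 + 21217) = -3203/(-30 + (15/2)*175) - 32481/sqrt(-22502 + 21217) = -3203/(-30 + 2625/2) - 32481*(-I*sqrt(1285)/1285) = -3203/2565/2 - 32481*(-I*sqrt(1285)/1285) = -3203*2/2565 - (-32481)*I*sqrt(1285)/1285 = -6406/2565 + 32481*I*sqrt(1285)/1285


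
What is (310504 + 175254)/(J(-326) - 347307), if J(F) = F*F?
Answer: -69394/34433 ≈ -2.0153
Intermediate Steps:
J(F) = F²
(310504 + 175254)/(J(-326) - 347307) = (310504 + 175254)/((-326)² - 347307) = 485758/(106276 - 347307) = 485758/(-241031) = 485758*(-1/241031) = -69394/34433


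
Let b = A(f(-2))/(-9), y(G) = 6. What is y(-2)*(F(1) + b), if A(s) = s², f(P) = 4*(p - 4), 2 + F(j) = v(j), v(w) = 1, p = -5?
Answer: -870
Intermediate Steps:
F(j) = -1 (F(j) = -2 + 1 = -1)
f(P) = -36 (f(P) = 4*(-5 - 4) = 4*(-9) = -36)
b = -144 (b = (-36)²/(-9) = 1296*(-⅑) = -144)
y(-2)*(F(1) + b) = 6*(-1 - 144) = 6*(-145) = -870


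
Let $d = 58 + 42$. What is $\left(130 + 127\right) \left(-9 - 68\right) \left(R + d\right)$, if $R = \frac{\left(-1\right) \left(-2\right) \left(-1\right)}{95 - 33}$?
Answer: $- \frac{61326111}{31} \approx -1.9783 \cdot 10^{6}$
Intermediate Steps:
$d = 100$
$R = - \frac{1}{31}$ ($R = \frac{2 \left(-1\right)}{62} = \left(-2\right) \frac{1}{62} = - \frac{1}{31} \approx -0.032258$)
$\left(130 + 127\right) \left(-9 - 68\right) \left(R + d\right) = \left(130 + 127\right) \left(-9 - 68\right) \left(- \frac{1}{31} + 100\right) = 257 \left(-77\right) \frac{3099}{31} = \left(-19789\right) \frac{3099}{31} = - \frac{61326111}{31}$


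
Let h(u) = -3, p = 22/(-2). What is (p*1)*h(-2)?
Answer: 33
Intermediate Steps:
p = -11 (p = 22*(-1/2) = -11)
(p*1)*h(-2) = -11*1*(-3) = -11*(-3) = 33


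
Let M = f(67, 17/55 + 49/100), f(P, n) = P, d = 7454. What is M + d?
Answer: 7521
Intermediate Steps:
M = 67
M + d = 67 + 7454 = 7521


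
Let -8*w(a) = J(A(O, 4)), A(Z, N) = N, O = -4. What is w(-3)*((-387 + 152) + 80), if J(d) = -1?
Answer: -155/8 ≈ -19.375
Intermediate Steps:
w(a) = 1/8 (w(a) = -1/8*(-1) = 1/8)
w(-3)*((-387 + 152) + 80) = ((-387 + 152) + 80)/8 = (-235 + 80)/8 = (1/8)*(-155) = -155/8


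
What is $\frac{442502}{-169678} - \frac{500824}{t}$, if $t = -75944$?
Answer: $\frac{3210840174}{805376627} \approx 3.9868$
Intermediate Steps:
$\frac{442502}{-169678} - \frac{500824}{t} = \frac{442502}{-169678} - \frac{500824}{-75944} = 442502 \left(- \frac{1}{169678}\right) - - \frac{62603}{9493} = - \frac{221251}{84839} + \frac{62603}{9493} = \frac{3210840174}{805376627}$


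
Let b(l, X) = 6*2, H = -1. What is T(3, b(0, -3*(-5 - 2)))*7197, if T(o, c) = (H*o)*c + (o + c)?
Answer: -151137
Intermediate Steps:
b(l, X) = 12
T(o, c) = c + o - c*o (T(o, c) = (-o)*c + (o + c) = -c*o + (c + o) = c + o - c*o)
T(3, b(0, -3*(-5 - 2)))*7197 = (12 + 3 - 1*12*3)*7197 = (12 + 3 - 36)*7197 = -21*7197 = -151137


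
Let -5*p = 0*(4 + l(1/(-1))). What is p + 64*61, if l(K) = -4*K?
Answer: 3904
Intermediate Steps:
p = 0 (p = -0*(4 - 4/(-1)) = -0*(4 - 4*(-1)) = -0*(4 + 4) = -0*8 = -⅕*0 = 0)
p + 64*61 = 0 + 64*61 = 0 + 3904 = 3904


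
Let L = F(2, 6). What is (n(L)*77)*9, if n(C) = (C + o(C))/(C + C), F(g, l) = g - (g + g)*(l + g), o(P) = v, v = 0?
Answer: 693/2 ≈ 346.50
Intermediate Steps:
o(P) = 0
F(g, l) = g - 2*g*(g + l)
L = -30 (L = 2*(1 - 2*2 - 2*6) = 2*(1 - 4 - 12) = 2*(-15) = -30)
n(C) = ½ (n(C) = (C + 0)/(C + C) = C/((2*C)) = C*(1/(2*C)) = ½)
(n(L)*77)*9 = ((½)*77)*9 = (77/2)*9 = 693/2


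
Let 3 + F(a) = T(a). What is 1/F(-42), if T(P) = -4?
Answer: -1/7 ≈ -0.14286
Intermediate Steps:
F(a) = -7 (F(a) = -3 - 4 = -7)
1/F(-42) = 1/(-7) = -1/7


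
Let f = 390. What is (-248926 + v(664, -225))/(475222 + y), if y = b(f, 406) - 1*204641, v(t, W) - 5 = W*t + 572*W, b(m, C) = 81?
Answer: -527021/270662 ≈ -1.9472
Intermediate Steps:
v(t, W) = 5 + 572*W + W*t (v(t, W) = 5 + (W*t + 572*W) = 5 + (572*W + W*t) = 5 + 572*W + W*t)
y = -204560 (y = 81 - 1*204641 = 81 - 204641 = -204560)
(-248926 + v(664, -225))/(475222 + y) = (-248926 + (5 + 572*(-225) - 225*664))/(475222 - 204560) = (-248926 + (5 - 128700 - 149400))/270662 = (-248926 - 278095)*(1/270662) = -527021*1/270662 = -527021/270662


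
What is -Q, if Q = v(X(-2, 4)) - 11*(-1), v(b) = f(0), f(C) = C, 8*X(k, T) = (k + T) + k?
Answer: -11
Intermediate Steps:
X(k, T) = k/4 + T/8 (X(k, T) = ((k + T) + k)/8 = ((T + k) + k)/8 = (T + 2*k)/8 = k/4 + T/8)
v(b) = 0
Q = 11 (Q = 0 - 11*(-1) = 0 + 11 = 11)
-Q = -1*11 = -11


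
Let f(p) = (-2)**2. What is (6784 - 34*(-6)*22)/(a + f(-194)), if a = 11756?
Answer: 1409/1470 ≈ 0.95850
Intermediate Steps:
f(p) = 4
(6784 - 34*(-6)*22)/(a + f(-194)) = (6784 - 34*(-6)*22)/(11756 + 4) = (6784 + 204*22)/11760 = (6784 + 4488)*(1/11760) = 11272*(1/11760) = 1409/1470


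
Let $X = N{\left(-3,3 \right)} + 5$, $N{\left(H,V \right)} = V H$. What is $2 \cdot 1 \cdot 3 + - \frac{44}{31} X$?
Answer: $\frac{362}{31} \approx 11.677$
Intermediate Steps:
$N{\left(H,V \right)} = H V$
$X = -4$ ($X = \left(-3\right) 3 + 5 = -9 + 5 = -4$)
$2 \cdot 1 \cdot 3 + - \frac{44}{31} X = 2 \cdot 1 \cdot 3 + - \frac{44}{31} \left(-4\right) = 2 \cdot 3 + \left(-44\right) \frac{1}{31} \left(-4\right) = 6 - - \frac{176}{31} = 6 + \frac{176}{31} = \frac{362}{31}$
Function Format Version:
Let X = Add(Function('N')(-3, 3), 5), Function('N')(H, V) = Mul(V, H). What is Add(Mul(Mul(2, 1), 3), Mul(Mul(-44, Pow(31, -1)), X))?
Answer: Rational(362, 31) ≈ 11.677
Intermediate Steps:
Function('N')(H, V) = Mul(H, V)
X = -4 (X = Add(Mul(-3, 3), 5) = Add(-9, 5) = -4)
Add(Mul(Mul(2, 1), 3), Mul(Mul(-44, Pow(31, -1)), X)) = Add(Mul(Mul(2, 1), 3), Mul(Mul(-44, Pow(31, -1)), -4)) = Add(Mul(2, 3), Mul(Mul(-44, Rational(1, 31)), -4)) = Add(6, Mul(Rational(-44, 31), -4)) = Add(6, Rational(176, 31)) = Rational(362, 31)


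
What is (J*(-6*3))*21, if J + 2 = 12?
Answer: -3780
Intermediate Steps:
J = 10 (J = -2 + 12 = 10)
(J*(-6*3))*21 = (10*(-6*3))*21 = (10*(-18))*21 = -180*21 = -3780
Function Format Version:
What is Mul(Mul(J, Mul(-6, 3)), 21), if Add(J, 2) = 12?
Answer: -3780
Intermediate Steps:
J = 10 (J = Add(-2, 12) = 10)
Mul(Mul(J, Mul(-6, 3)), 21) = Mul(Mul(10, Mul(-6, 3)), 21) = Mul(Mul(10, -18), 21) = Mul(-180, 21) = -3780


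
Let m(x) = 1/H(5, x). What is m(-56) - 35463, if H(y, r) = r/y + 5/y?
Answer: -1808618/51 ≈ -35463.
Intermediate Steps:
H(y, r) = 5/y + r/y
m(x) = 1/(1 + x/5) (m(x) = 1/((5 + x)/5) = 1/(1 + x/5))
m(-56) - 35463 = 5/(5 - 56) - 35463 = 5/(-51) - 35463 = 5*(-1/51) - 35463 = -5/51 - 35463 = -1808618/51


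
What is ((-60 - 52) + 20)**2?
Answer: 8464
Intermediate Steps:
((-60 - 52) + 20)**2 = (-112 + 20)**2 = (-92)**2 = 8464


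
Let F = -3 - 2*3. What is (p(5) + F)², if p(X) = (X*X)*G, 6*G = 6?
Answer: 256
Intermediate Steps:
G = 1 (G = (⅙)*6 = 1)
p(X) = X² (p(X) = (X*X)*1 = X²*1 = X²)
F = -9 (F = -3 - 6 = -9)
(p(5) + F)² = (5² - 9)² = (25 - 9)² = 16² = 256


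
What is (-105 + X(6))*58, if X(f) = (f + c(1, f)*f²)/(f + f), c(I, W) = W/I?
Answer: -5017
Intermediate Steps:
X(f) = (f + f³)/(2*f) (X(f) = (f + (f/1)*f²)/(f + f) = (f + (f*1)*f²)/((2*f)) = (f + f*f²)*(1/(2*f)) = (f + f³)*(1/(2*f)) = (f + f³)/(2*f))
(-105 + X(6))*58 = (-105 + (½ + (½)*6²))*58 = (-105 + (½ + (½)*36))*58 = (-105 + (½ + 18))*58 = (-105 + 37/2)*58 = -173/2*58 = -5017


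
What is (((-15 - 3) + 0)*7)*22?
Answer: -2772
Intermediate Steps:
(((-15 - 3) + 0)*7)*22 = ((-18 + 0)*7)*22 = -18*7*22 = -126*22 = -2772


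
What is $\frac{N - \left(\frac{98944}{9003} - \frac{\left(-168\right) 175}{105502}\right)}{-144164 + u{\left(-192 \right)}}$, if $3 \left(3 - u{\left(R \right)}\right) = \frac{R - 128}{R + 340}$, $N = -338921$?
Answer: $\frac{5955696935593109}{2533175541600041} \approx 2.3511$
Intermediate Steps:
$u{\left(R \right)} = 3 - \frac{-128 + R}{3 \left(340 + R\right)}$ ($u{\left(R \right)} = 3 - \frac{\left(R - 128\right) \frac{1}{R + 340}}{3} = 3 - \frac{\left(-128 + R\right) \frac{1}{340 + R}}{3} = 3 - \frac{\frac{1}{340 + R} \left(-128 + R\right)}{3} = 3 - \frac{-128 + R}{3 \left(340 + R\right)}$)
$\frac{N - \left(\frac{98944}{9003} - \frac{\left(-168\right) 175}{105502}\right)}{-144164 + u{\left(-192 \right)}} = \frac{-338921 - \left(\frac{98944}{9003} - \frac{\left(-168\right) 175}{105502}\right)}{-144164 + \frac{4 \left(797 + 2 \left(-192\right)\right)}{3 \left(340 - 192\right)}} = \frac{-338921 - \frac{5351739044}{474917253}}{-144164 + \frac{4 \left(797 - 384\right)}{3 \cdot 148}} = \frac{-338921 - \frac{5351739044}{474917253}}{-144164 + \frac{4}{3} \cdot \frac{1}{148} \cdot 413} = \frac{-338921 - \frac{5351739044}{474917253}}{-144164 + \frac{413}{111}} = - \frac{160964782043057}{474917253 \left(- \frac{16001791}{111}\right)} = \left(- \frac{160964782043057}{474917253}\right) \left(- \frac{111}{16001791}\right) = \frac{5955696935593109}{2533175541600041}$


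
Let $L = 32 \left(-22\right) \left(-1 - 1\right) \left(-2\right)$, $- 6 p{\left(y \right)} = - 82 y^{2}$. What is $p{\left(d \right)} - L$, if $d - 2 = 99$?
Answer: $\frac{426689}{3} \approx 1.4223 \cdot 10^{5}$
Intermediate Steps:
$d = 101$ ($d = 2 + 99 = 101$)
$p{\left(y \right)} = \frac{41 y^{2}}{3}$ ($p{\left(y \right)} = - \frac{\left(-82\right) y^{2}}{6} = \frac{41 y^{2}}{3}$)
$L = -2816$ ($L = - 704 \left(\left(-2\right) \left(-2\right)\right) = \left(-704\right) 4 = -2816$)
$p{\left(d \right)} - L = \frac{41 \cdot 101^{2}}{3} - -2816 = \frac{41}{3} \cdot 10201 + 2816 = \frac{418241}{3} + 2816 = \frac{426689}{3}$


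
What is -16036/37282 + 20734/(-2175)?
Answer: -403941644/40544175 ≈ -9.9630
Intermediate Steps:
-16036/37282 + 20734/(-2175) = -16036*1/37282 + 20734*(-1/2175) = -8018/18641 - 20734/2175 = -403941644/40544175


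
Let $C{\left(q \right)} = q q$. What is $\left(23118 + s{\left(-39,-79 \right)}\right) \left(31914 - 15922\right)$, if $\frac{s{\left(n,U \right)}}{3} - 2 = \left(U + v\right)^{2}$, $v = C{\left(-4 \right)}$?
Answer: $560215752$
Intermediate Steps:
$C{\left(q \right)} = q^{2}$
$v = 16$ ($v = \left(-4\right)^{2} = 16$)
$s{\left(n,U \right)} = 6 + 3 \left(16 + U\right)^{2}$ ($s{\left(n,U \right)} = 6 + 3 \left(U + 16\right)^{2} = 6 + 3 \left(16 + U\right)^{2}$)
$\left(23118 + s{\left(-39,-79 \right)}\right) \left(31914 - 15922\right) = \left(23118 + \left(6 + 3 \left(16 - 79\right)^{2}\right)\right) \left(31914 - 15922\right) = \left(23118 + \left(6 + 3 \left(-63\right)^{2}\right)\right) 15992 = \left(23118 + \left(6 + 3 \cdot 3969\right)\right) 15992 = \left(23118 + \left(6 + 11907\right)\right) 15992 = \left(23118 + 11913\right) 15992 = 35031 \cdot 15992 = 560215752$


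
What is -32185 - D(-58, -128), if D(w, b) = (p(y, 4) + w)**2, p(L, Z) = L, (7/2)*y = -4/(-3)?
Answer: -15657685/441 ≈ -35505.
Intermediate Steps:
y = 8/21 (y = 2*(-4/(-3))/7 = 2*(-4*(-1/3))/7 = (2/7)*(4/3) = 8/21 ≈ 0.38095)
D(w, b) = (8/21 + w)**2
-32185 - D(-58, -128) = -32185 - (8 + 21*(-58))**2/441 = -32185 - (8 - 1218)**2/441 = -32185 - (-1210)**2/441 = -32185 - 1464100/441 = -15657685/441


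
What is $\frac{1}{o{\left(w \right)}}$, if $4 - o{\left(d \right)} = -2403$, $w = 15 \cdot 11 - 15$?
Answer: $\frac{1}{2407} \approx 0.00041546$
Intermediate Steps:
$w = 150$ ($w = 165 - 15 = 150$)
$o{\left(d \right)} = 2407$ ($o{\left(d \right)} = 4 - -2403 = 4 + 2403 = 2407$)
$\frac{1}{o{\left(w \right)}} = \frac{1}{2407}$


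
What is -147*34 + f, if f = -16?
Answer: -5014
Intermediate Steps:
-147*34 + f = -147*34 - 16 = -4998 - 16 = -5014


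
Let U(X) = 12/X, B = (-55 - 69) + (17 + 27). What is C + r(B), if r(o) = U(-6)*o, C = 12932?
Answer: 13092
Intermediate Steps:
B = -80 (B = -124 + 44 = -80)
r(o) = -2*o (r(o) = (12/(-6))*o = (12*(-⅙))*o = -2*o)
C + r(B) = 12932 - 2*(-80) = 12932 + 160 = 13092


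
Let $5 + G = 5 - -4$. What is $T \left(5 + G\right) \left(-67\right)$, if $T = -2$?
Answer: $1206$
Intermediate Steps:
$G = 4$ ($G = -5 + \left(5 - -4\right) = -5 + \left(5 + 4\right) = -5 + 9 = 4$)
$T \left(5 + G\right) \left(-67\right) = - 2 \left(5 + 4\right) \left(-67\right) = \left(-2\right) 9 \left(-67\right) = \left(-18\right) \left(-67\right) = 1206$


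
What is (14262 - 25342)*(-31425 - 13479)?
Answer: 497536320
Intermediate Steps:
(14262 - 25342)*(-31425 - 13479) = -11080*(-44904) = 497536320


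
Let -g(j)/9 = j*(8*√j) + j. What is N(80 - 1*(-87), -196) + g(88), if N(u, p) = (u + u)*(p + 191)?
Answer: -2462 - 12672*√22 ≈ -61899.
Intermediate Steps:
N(u, p) = 2*u*(191 + p) (N(u, p) = (2*u)*(191 + p) = 2*u*(191 + p))
g(j) = -72*j^(3/2) - 9*j (g(j) = -9*(j*(8*√j) + j) = -9*(8*j^(3/2) + j) = -9*(j + 8*j^(3/2)) = -72*j^(3/2) - 9*j)
N(80 - 1*(-87), -196) + g(88) = 2*(80 - 1*(-87))*(191 - 196) + (-12672*√22 - 9*88) = 2*(80 + 87)*(-5) + (-12672*√22 - 792) = 2*167*(-5) + (-12672*√22 - 792) = -1670 + (-792 - 12672*√22) = -2462 - 12672*√22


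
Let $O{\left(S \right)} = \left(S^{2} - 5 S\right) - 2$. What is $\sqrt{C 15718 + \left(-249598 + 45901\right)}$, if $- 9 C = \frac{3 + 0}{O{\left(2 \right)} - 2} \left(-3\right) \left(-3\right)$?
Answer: $\frac{2 i \sqrt{1243635}}{5} \approx 446.07 i$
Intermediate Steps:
$O{\left(S \right)} = -2 + S^{2} - 5 S$
$C = \frac{3}{10}$ ($C = - \frac{\frac{3 + 0}{\left(-2 + 2^{2} - 10\right) - 2} \left(-3\right) \left(-3\right)}{9} = - \frac{\frac{3}{\left(-2 + 4 - 10\right) - 2} \left(-3\right) \left(-3\right)}{9} = - \frac{\frac{3}{-8 - 2} \left(-3\right) \left(-3\right)}{9} = - \frac{\frac{3}{-10} \left(-3\right) \left(-3\right)}{9} = - \frac{3 \left(- \frac{1}{10}\right) \left(-3\right) \left(-3\right)}{9} = - \frac{\left(- \frac{3}{10}\right) \left(-3\right) \left(-3\right)}{9} = - \frac{\frac{9}{10} \left(-3\right)}{9} = \left(- \frac{1}{9}\right) \left(- \frac{27}{10}\right) = \frac{3}{10} \approx 0.3$)
$\sqrt{C 15718 + \left(-249598 + 45901\right)} = \sqrt{\frac{3}{10} \cdot 15718 + \left(-249598 + 45901\right)} = \sqrt{\frac{23577}{5} - 203697} = \sqrt{- \frac{994908}{5}} = \frac{2 i \sqrt{1243635}}{5}$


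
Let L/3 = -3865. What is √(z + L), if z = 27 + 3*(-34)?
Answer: I*√11670 ≈ 108.03*I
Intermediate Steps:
z = -75 (z = 27 - 102 = -75)
L = -11595 (L = 3*(-3865) = -11595)
√(z + L) = √(-75 - 11595) = √(-11670) = I*√11670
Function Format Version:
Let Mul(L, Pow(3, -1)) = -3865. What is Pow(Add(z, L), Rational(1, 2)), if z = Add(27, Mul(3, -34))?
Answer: Mul(I, Pow(11670, Rational(1, 2))) ≈ Mul(108.03, I)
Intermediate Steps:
z = -75 (z = Add(27, -102) = -75)
L = -11595 (L = Mul(3, -3865) = -11595)
Pow(Add(z, L), Rational(1, 2)) = Pow(Add(-75, -11595), Rational(1, 2)) = Pow(-11670, Rational(1, 2)) = Mul(I, Pow(11670, Rational(1, 2)))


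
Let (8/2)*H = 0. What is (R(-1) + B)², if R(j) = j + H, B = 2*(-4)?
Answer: 81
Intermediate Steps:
B = -8
H = 0 (H = (¼)*0 = 0)
R(j) = j (R(j) = j + 0 = j)
(R(-1) + B)² = (-1 - 8)² = (-9)² = 81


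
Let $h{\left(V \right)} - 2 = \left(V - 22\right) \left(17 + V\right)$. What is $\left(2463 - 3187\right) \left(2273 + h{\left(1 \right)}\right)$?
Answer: $-1373428$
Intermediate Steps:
$h{\left(V \right)} = 2 + \left(-22 + V\right) \left(17 + V\right)$ ($h{\left(V \right)} = 2 + \left(V - 22\right) \left(17 + V\right) = 2 + \left(-22 + V\right) \left(17 + V\right)$)
$\left(2463 - 3187\right) \left(2273 + h{\left(1 \right)}\right) = \left(2463 - 3187\right) \left(2273 - \left(377 - 1\right)\right) = \left(2463 - 3187\right) \left(2273 - 376\right) = \left(-724\right) 1897 = -1373428$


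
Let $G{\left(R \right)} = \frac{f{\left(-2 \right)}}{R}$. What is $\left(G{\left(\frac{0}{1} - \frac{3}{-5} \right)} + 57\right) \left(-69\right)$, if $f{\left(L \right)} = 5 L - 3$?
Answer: $-2438$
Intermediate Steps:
$f{\left(L \right)} = -3 + 5 L$
$G{\left(R \right)} = - \frac{13}{R}$ ($G{\left(R \right)} = \frac{-3 + 5 \left(-2\right)}{R} = \frac{-3 - 10}{R} = - \frac{13}{R}$)
$\left(G{\left(\frac{0}{1} - \frac{3}{-5} \right)} + 57\right) \left(-69\right) = \left(- \frac{13}{\frac{0}{1} - \frac{3}{-5}} + 57\right) \left(-69\right) = \left(- \frac{13}{0 \cdot 1 - - \frac{3}{5}} + 57\right) \left(-69\right) = \left(- \frac{13}{0 + \frac{3}{5}} + 57\right) \left(-69\right) = \left(- \frac{13}{\frac{3}{5}} + 57\right) \left(-69\right) = \left(\left(-13\right) \frac{5}{3} + 57\right) \left(-69\right) = \left(- \frac{65}{3} + 57\right) \left(-69\right) = \frac{106}{3} \left(-69\right) = -2438$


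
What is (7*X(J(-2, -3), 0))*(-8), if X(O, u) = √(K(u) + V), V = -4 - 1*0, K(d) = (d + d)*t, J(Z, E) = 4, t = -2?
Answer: -112*I ≈ -112.0*I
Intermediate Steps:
K(d) = -4*d (K(d) = (d + d)*(-2) = (2*d)*(-2) = -4*d)
V = -4 (V = -4 + 0 = -4)
X(O, u) = √(-4 - 4*u) (X(O, u) = √(-4*u - 4) = √(-4 - 4*u))
(7*X(J(-2, -3), 0))*(-8) = (7*(2*√(-1 - 1*0)))*(-8) = (7*(2*√(-1 + 0)))*(-8) = (7*(2*√(-1)))*(-8) = (7*(2*I))*(-8) = (14*I)*(-8) = -112*I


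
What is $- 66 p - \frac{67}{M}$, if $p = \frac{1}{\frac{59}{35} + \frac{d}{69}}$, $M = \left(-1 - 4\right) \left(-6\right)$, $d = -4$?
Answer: $- \frac{5045077}{117930} \approx -42.78$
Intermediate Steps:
$M = 30$ ($M = \left(-5\right) \left(-6\right) = 30$)
$p = \frac{2415}{3931}$ ($p = \frac{1}{\frac{59}{35} - \frac{4}{69}} = \frac{1}{\frac{3931}{2415}} = \frac{2415}{3931} \approx 0.61435$)
$- 66 p - \frac{67}{M} = \left(-66\right) \frac{2415}{3931} - \frac{67}{30} = - \frac{159390}{3931} - \frac{67}{30} = - \frac{5045077}{117930}$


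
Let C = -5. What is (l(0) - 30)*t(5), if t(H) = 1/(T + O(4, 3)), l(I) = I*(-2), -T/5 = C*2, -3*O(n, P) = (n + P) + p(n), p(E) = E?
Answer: -90/139 ≈ -0.64748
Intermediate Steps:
O(n, P) = -2*n/3 - P/3 (O(n, P) = -((n + P) + n)/3 = -((P + n) + n)/3 = -(P + 2*n)/3 = -2*n/3 - P/3)
T = 50 (T = -(-25)*2 = -5*(-10) = 50)
l(I) = -2*I
t(H) = 3/139 (t(H) = 1/(50 + (-⅔*4 - ⅓*3)) = 1/(50 + (-8/3 - 1)) = 1/(50 - 11/3) = 1/(139/3) = 3/139)
(l(0) - 30)*t(5) = (-2*0 - 30)*(3/139) = (0 - 30)*(3/139) = -30*3/139 = -90/139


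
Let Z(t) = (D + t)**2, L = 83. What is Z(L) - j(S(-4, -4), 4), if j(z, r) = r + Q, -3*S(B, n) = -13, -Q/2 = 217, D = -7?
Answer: 6206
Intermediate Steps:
Q = -434 (Q = -2*217 = -434)
S(B, n) = 13/3 (S(B, n) = -1/3*(-13) = 13/3)
j(z, r) = -434 + r (j(z, r) = r - 434 = -434 + r)
Z(t) = (-7 + t)**2
Z(L) - j(S(-4, -4), 4) = (-7 + 83)**2 - (-434 + 4) = 76**2 - 1*(-430) = 5776 + 430 = 6206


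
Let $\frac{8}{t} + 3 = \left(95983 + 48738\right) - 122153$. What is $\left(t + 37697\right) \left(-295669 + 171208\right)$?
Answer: $- \frac{105870610538793}{22565} \approx -4.6918 \cdot 10^{9}$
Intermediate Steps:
$t = \frac{8}{22565}$ ($t = \frac{8}{-3 + \left(\left(95983 + 48738\right) - 122153\right)} = \frac{8}{-3 + \left(144721 - 122153\right)} = \frac{8}{-3 + 22568} = \frac{8}{22565} \approx 0.00035453$)
$\left(t + 37697\right) \left(-295669 + 171208\right) = \left(\frac{8}{22565} + 37697\right) \left(-295669 + 171208\right) = \frac{850632813}{22565} \left(-124461\right) = - \frac{105870610538793}{22565}$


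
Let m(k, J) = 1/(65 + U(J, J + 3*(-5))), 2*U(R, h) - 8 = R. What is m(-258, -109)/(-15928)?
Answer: -1/230956 ≈ -4.3298e-6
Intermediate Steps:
U(R, h) = 4 + R/2
m(k, J) = 1/(69 + J/2) (m(k, J) = 1/(65 + (4 + J/2)) = 1/(69 + J/2))
m(-258, -109)/(-15928) = (2/(138 - 109))/(-15928) = (2/29)*(-1/15928) = -1/230956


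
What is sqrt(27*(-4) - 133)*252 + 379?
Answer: 379 + 252*I*sqrt(241) ≈ 379.0 + 3912.1*I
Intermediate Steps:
sqrt(27*(-4) - 133)*252 + 379 = sqrt(-108 - 133)*252 + 379 = sqrt(-241)*252 + 379 = (I*sqrt(241))*252 + 379 = 252*I*sqrt(241) + 379 = 379 + 252*I*sqrt(241)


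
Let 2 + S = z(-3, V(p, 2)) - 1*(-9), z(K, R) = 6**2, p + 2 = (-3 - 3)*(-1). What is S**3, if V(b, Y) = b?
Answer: 79507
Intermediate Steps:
p = 4 (p = -2 + (-3 - 3)*(-1) = -2 - 6*(-1) = -2 + 6 = 4)
z(K, R) = 36
S = 43 (S = -2 + (36 - 1*(-9)) = -2 + (36 + 9) = -2 + 45 = 43)
S**3 = 43**3 = 79507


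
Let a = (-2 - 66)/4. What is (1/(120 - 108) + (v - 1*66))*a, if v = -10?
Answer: 15487/12 ≈ 1290.6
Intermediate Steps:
a = -17 (a = -68*1/4 = -17)
(1/(120 - 108) + (v - 1*66))*a = (1/(120 - 108) + (-10 - 1*66))*(-17) = (1/12 + (-10 - 66))*(-17) = (1/12 - 76)*(-17) = -911/12*(-17) = 15487/12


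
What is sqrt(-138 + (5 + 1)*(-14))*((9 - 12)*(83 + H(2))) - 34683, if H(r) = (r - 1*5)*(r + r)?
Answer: -34683 - 213*I*sqrt(222) ≈ -34683.0 - 3173.6*I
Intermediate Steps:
H(r) = 2*r*(-5 + r) (H(r) = (r - 5)*(2*r) = (-5 + r)*(2*r) = 2*r*(-5 + r))
sqrt(-138 + (5 + 1)*(-14))*((9 - 12)*(83 + H(2))) - 34683 = sqrt(-138 + (5 + 1)*(-14))*((9 - 12)*(83 + 2*2*(-5 + 2))) - 34683 = sqrt(-138 + 6*(-14))*(-3*(83 + 2*2*(-3))) - 34683 = sqrt(-138 - 84)*(-3*(83 - 12)) - 34683 = sqrt(-222)*(-3*71) - 34683 = (I*sqrt(222))*(-213) - 34683 = -213*I*sqrt(222) - 34683 = -34683 - 213*I*sqrt(222)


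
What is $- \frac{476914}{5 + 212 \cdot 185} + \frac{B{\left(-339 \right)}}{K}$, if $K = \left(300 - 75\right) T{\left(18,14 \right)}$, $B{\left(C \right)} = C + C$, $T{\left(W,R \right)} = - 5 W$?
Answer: $- \frac{21402031}{1765125} \approx -12.125$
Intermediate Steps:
$B{\left(C \right)} = 2 C$
$K = -20250$ ($K = \left(300 - 75\right) \left(\left(-5\right) 18\right) = 225 \left(-90\right) = -20250$)
$- \frac{476914}{5 + 212 \cdot 185} + \frac{B{\left(-339 \right)}}{K} = - \frac{476914}{5 + 212 \cdot 185} + \frac{2 \left(-339\right)}{-20250} = - \frac{476914}{5 + 39220} - - \frac{113}{3375} = - \frac{476914}{39225} + \frac{113}{3375} = - \frac{21402031}{1765125}$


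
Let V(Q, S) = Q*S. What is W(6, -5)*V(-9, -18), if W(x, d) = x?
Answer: 972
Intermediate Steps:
W(6, -5)*V(-9, -18) = 6*(-9*(-18)) = 6*162 = 972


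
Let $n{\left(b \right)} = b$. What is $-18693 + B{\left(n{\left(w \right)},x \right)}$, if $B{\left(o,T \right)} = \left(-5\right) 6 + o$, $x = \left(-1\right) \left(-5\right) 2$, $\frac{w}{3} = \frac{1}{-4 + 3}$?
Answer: $-18726$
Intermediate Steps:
$w = -3$ ($w = \frac{3}{-4 + 3} = \frac{3}{-1} = 3 \left(-1\right) = -3$)
$x = 10$ ($x = 5 \cdot 2 = 10$)
$B{\left(o,T \right)} = -30 + o$
$-18693 + B{\left(n{\left(w \right)},x \right)} = -18693 - 33 = -18726$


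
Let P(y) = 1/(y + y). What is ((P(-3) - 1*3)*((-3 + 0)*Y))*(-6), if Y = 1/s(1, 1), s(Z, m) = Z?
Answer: -57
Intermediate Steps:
P(y) = 1/(2*y)
Y = 1 (Y = 1/1 = 1)
((P(-3) - 1*3)*((-3 + 0)*Y))*(-6) = (((½)/(-3) - 1*3)*((-3 + 0)*1))*(-6) = (((½)*(-⅓) - 3)*(-3*1))*(-6) = ((-⅙ - 3)*(-3))*(-6) = -19/6*(-3)*(-6) = (19/2)*(-6) = -57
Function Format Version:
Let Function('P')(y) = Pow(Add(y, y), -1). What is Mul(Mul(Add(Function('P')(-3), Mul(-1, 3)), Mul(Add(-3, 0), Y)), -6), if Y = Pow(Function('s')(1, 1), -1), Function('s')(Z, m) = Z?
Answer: -57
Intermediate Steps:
Function('P')(y) = Mul(Rational(1, 2), Pow(y, -1)) (Function('P')(y) = Pow(Mul(2, y), -1) = Mul(Rational(1, 2), Pow(y, -1)))
Y = 1 (Y = Pow(1, -1) = 1)
Mul(Mul(Add(Function('P')(-3), Mul(-1, 3)), Mul(Add(-3, 0), Y)), -6) = Mul(Mul(Add(Mul(Rational(1, 2), Pow(-3, -1)), Mul(-1, 3)), Mul(Add(-3, 0), 1)), -6) = Mul(Mul(Add(Mul(Rational(1, 2), Rational(-1, 3)), -3), Mul(-3, 1)), -6) = Mul(Mul(Add(Rational(-1, 6), -3), -3), -6) = Mul(Mul(Rational(-19, 6), -3), -6) = Mul(Rational(19, 2), -6) = -57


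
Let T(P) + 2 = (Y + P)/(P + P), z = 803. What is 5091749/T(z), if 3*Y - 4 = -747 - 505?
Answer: -8177348894/2825 ≈ -2.8946e+6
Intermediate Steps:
Y = -416 (Y = 4/3 + (-747 - 505)/3 = 4/3 + (1/3)*(-1252) = 4/3 - 1252/3 = -416)
T(P) = -2 + (-416 + P)/(2*P) (T(P) = -2 + (-416 + P)/(P + P) = -2 + (-416 + P)/((2*P)) = -2 + (-416 + P)*(1/(2*P)) = -2 + (-416 + P)/(2*P))
5091749/T(z) = 5091749/(-3/2 - 208/803) = 5091749/(-2825/1606) = 5091749*(-1606/2825) = -8177348894/2825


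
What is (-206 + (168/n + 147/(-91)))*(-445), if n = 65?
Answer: 1186103/13 ≈ 91239.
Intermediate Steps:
(-206 + (168/n + 147/(-91)))*(-445) = (-206 + (168/65 + 147/(-91)))*(-445) = (-206 + (168*(1/65) + 147*(-1/91)))*(-445) = (-206 + (168/65 - 21/13))*(-445) = (-206 + 63/65)*(-445) = -13327/65*(-445) = 1186103/13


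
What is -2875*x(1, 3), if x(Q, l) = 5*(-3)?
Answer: 43125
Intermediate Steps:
x(Q, l) = -15
-2875*x(1, 3) = -2875*(-15) = 43125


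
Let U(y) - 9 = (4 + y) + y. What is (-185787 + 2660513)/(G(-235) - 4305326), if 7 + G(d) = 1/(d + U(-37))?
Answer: -732518896/1274378569 ≈ -0.57480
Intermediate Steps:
U(y) = 13 + 2*y (U(y) = 9 + ((4 + y) + y) = 9 + (4 + 2*y) = 13 + 2*y)
G(d) = -7 + 1/(-61 + d) (G(d) = -7 + 1/(d + (13 + 2*(-37))) = -7 + 1/(d + (13 - 74)) = -7 + 1/(d - 61) = -7 + 1/(-61 + d))
(-185787 + 2660513)/(G(-235) - 4305326) = (-185787 + 2660513)/((428 - 7*(-235))/(-61 - 235) - 4305326) = 2474726/((428 + 1645)/(-296) - 4305326) = 2474726/(-1/296*2073 - 4305326) = 2474726/(-2073/296 - 4305326) = 2474726/(-1274378569/296) = 2474726*(-296/1274378569) = -732518896/1274378569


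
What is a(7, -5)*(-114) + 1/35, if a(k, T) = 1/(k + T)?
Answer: -1994/35 ≈ -56.971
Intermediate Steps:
a(k, T) = 1/(T + k)
a(7, -5)*(-114) + 1/35 = -114/(-5 + 7) + 1/35 = -114/2 + 1/35 = (½)*(-114) + 1/35 = -57 + 1/35 = -1994/35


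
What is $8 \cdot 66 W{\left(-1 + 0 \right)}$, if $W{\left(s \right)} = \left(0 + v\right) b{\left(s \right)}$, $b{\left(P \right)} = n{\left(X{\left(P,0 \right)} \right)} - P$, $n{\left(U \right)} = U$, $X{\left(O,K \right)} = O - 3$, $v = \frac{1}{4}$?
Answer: $-396$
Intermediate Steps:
$v = \frac{1}{4} \approx 0.25$
$X{\left(O,K \right)} = -3 + O$
$b{\left(P \right)} = -3$ ($b{\left(P \right)} = \left(-3 + P\right) - P = -3$)
$W{\left(s \right)} = - \frac{3}{4}$ ($W{\left(s \right)} = \left(0 + \frac{1}{4}\right) \left(-3\right) = \frac{1}{4} \left(-3\right) = - \frac{3}{4}$)
$8 \cdot 66 W{\left(-1 + 0 \right)} = 8 \cdot 66 \left(- \frac{3}{4}\right) = 528 \left(- \frac{3}{4}\right) = -396$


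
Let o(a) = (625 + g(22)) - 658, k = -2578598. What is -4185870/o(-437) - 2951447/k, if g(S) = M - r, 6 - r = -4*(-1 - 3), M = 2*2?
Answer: 10793732087753/48993362 ≈ 2.2031e+5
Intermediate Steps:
M = 4
r = -10 (r = 6 - (-4)*(-1 - 3) = 6 - (-4)*(-4) = 6 - 1*16 = 6 - 16 = -10)
g(S) = 14 (g(S) = 4 - 1*(-10) = 4 + 10 = 14)
o(a) = -19 (o(a) = (625 + 14) - 658 = 639 - 658 = -19)
-4185870/o(-437) - 2951447/k = -4185870/(-19) - 2951447/(-2578598) = -4185870*(-1/19) - 2951447*(-1/2578598) = 4185870/19 + 2951447/2578598 = 10793732087753/48993362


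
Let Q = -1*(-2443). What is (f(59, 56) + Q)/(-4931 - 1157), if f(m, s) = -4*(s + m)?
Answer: -1983/6088 ≈ -0.32572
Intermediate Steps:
f(m, s) = -4*m - 4*s (f(m, s) = -4*(m + s) = -4*m - 4*s)
Q = 2443
(f(59, 56) + Q)/(-4931 - 1157) = ((-4*59 - 4*56) + 2443)/(-4931 - 1157) = ((-236 - 224) + 2443)/(-6088) = (-460 + 2443)*(-1/6088) = 1983*(-1/6088) = -1983/6088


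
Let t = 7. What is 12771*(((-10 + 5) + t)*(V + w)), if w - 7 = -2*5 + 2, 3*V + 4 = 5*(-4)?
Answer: -229878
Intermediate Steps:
V = -8 (V = -4/3 + (5*(-4))/3 = -4/3 + (⅓)*(-20) = -4/3 - 20/3 = -8)
w = -1 (w = 7 + (-2*5 + 2) = 7 + (-10 + 2) = 7 - 8 = -1)
12771*(((-10 + 5) + t)*(V + w)) = 12771*(((-10 + 5) + 7)*(-8 - 1)) = 12771*((-5 + 7)*(-9)) = 12771*(2*(-9)) = 12771*(-18) = -229878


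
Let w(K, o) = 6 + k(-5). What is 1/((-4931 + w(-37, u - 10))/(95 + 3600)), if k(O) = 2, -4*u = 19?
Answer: -3695/4923 ≈ -0.75056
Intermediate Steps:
u = -19/4 (u = -¼*19 = -19/4 ≈ -4.7500)
w(K, o) = 8 (w(K, o) = 6 + 2 = 8)
1/((-4931 + w(-37, u - 10))/(95 + 3600)) = 1/((-4931 + 8)/(95 + 3600)) = 1/(-4923/3695) = -3695/4923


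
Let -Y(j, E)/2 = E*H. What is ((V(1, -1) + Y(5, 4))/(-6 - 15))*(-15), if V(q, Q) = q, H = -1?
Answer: 45/7 ≈ 6.4286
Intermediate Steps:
Y(j, E) = 2*E (Y(j, E) = -2*E*(-1) = -(-2)*E = 2*E)
((V(1, -1) + Y(5, 4))/(-6 - 15))*(-15) = ((1 + 2*4)/(-6 - 15))*(-15) = ((1 + 8)/(-21))*(-15) = (9*(-1/21))*(-15) = -3/7*(-15) = 45/7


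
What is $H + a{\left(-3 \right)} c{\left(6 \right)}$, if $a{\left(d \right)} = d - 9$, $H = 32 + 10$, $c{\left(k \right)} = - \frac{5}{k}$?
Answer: $52$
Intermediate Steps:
$H = 42$
$a{\left(d \right)} = -9 + d$
$H + a{\left(-3 \right)} c{\left(6 \right)} = 42 + \left(-9 - 3\right) \left(- \frac{5}{6}\right) = 42 - 12 \left(\left(-5\right) \frac{1}{6}\right) = 42 - -10 = 42 + 10 = 52$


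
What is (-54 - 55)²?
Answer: 11881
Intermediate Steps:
(-54 - 55)² = (-109)² = 11881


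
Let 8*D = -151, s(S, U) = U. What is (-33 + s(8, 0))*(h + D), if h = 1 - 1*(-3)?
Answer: 3927/8 ≈ 490.88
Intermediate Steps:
D = -151/8 (D = (⅛)*(-151) = -151/8 ≈ -18.875)
h = 4 (h = 1 + 3 = 4)
(-33 + s(8, 0))*(h + D) = (-33 + 0)*(4 - 151/8) = -33*(-119/8) = 3927/8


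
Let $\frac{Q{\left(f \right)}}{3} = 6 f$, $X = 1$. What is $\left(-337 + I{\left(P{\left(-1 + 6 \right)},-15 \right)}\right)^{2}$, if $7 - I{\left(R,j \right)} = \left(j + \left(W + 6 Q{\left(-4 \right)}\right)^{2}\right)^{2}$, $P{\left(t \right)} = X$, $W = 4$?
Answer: $1125661742765596517881$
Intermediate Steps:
$P{\left(t \right)} = 1$
$Q{\left(f \right)} = 18 f$ ($Q{\left(f \right)} = 3 \cdot 6 f = 18 f$)
$I{\left(R,j \right)} = 7 - \left(183184 + j\right)^{2}$ ($I{\left(R,j \right)} = 7 - \left(j + \left(4 + 6 \cdot 18 \left(-4\right)\right)^{2}\right)^{2} = 7 - \left(j + \left(4 + 6 \left(-72\right)\right)^{2}\right)^{2} = 7 - \left(j + \left(4 - 432\right)^{2}\right)^{2} = 7 - \left(j + \left(-428\right)^{2}\right)^{2} = 7 - \left(j + 183184\right)^{2} = 7 - \left(183184 + j\right)^{2}$)
$\left(-337 + I{\left(P{\left(-1 + 6 \right)},-15 \right)}\right)^{2} = \left(-337 + \left(7 - \left(183184 - 15\right)^{2}\right)\right)^{2} = \left(-337 + \left(7 - 183169^{2}\right)\right)^{2} = \left(-337 + \left(7 - 33550882561\right)\right)^{2} = \left(-337 - 33550882554\right)^{2} = \left(-33550882891\right)^{2} = 1125661742765596517881$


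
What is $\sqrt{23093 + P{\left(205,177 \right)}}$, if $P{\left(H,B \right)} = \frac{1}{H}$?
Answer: $\frac{\sqrt{970483530}}{205} \approx 151.96$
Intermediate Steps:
$\sqrt{23093 + P{\left(205,177 \right)}} = \sqrt{23093 + \frac{1}{205}} = \sqrt{\frac{4734066}{205}} = \frac{\sqrt{970483530}}{205}$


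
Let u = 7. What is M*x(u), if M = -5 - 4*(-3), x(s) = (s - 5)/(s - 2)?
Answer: 14/5 ≈ 2.8000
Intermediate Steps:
x(s) = (-5 + s)/(-2 + s)
M = 7 (M = -5 + 12 = 7)
M*x(u) = 7*((-5 + 7)/(-2 + 7)) = 7*(2/5) = 14/5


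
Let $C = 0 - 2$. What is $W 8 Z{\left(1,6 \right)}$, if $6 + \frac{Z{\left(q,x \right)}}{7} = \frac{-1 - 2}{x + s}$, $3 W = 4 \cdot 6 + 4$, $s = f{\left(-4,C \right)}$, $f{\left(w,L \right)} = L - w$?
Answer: $-3332$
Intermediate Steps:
$C = -2$
$s = 2$ ($s = -2 - -4 = -2 + 4 = 2$)
$W = \frac{28}{3}$ ($W = \frac{4 \cdot 6 + 4}{3} = \frac{24 + 4}{3} = \frac{1}{3} \cdot 28 = \frac{28}{3} \approx 9.3333$)
$Z{\left(q,x \right)} = -42 - \frac{21}{2 + x}$ ($Z{\left(q,x \right)} = -42 + 7 \frac{-1 - 2}{x + 2} = -42 + 7 \left(- \frac{3}{2 + x}\right) = -42 - \frac{21}{2 + x}$)
$W 8 Z{\left(1,6 \right)} = \frac{28}{3} \cdot 8 \frac{21 \left(-5 - 12\right)}{2 + 6} = \frac{224 \frac{21 \left(-5 - 12\right)}{8}}{3} = \frac{224 \cdot 21 \cdot \frac{1}{8} \left(-17\right)}{3} = \frac{224}{3} \left(- \frac{357}{8}\right) = -3332$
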